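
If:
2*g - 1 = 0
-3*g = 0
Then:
No Solution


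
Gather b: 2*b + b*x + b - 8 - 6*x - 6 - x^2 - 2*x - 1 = b*(x + 3) - x^2 - 8*x - 15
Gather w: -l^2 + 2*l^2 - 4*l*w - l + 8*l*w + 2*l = l^2 + 4*l*w + l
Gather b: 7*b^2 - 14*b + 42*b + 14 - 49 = 7*b^2 + 28*b - 35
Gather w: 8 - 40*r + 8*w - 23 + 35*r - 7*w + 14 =-5*r + w - 1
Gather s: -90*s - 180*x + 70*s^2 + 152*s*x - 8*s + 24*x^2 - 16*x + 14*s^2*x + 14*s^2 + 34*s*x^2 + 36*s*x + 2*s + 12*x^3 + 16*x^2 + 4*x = s^2*(14*x + 84) + s*(34*x^2 + 188*x - 96) + 12*x^3 + 40*x^2 - 192*x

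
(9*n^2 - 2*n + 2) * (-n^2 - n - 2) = -9*n^4 - 7*n^3 - 18*n^2 + 2*n - 4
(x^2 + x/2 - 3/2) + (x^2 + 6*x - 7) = 2*x^2 + 13*x/2 - 17/2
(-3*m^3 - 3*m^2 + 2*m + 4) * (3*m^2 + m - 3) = -9*m^5 - 12*m^4 + 12*m^3 + 23*m^2 - 2*m - 12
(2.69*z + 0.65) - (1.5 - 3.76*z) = 6.45*z - 0.85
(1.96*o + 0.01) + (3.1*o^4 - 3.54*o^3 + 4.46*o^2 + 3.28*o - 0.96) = 3.1*o^4 - 3.54*o^3 + 4.46*o^2 + 5.24*o - 0.95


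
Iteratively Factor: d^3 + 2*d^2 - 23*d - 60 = (d - 5)*(d^2 + 7*d + 12) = (d - 5)*(d + 3)*(d + 4)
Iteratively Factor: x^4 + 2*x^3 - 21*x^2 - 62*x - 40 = (x + 2)*(x^3 - 21*x - 20) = (x + 1)*(x + 2)*(x^2 - x - 20) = (x - 5)*(x + 1)*(x + 2)*(x + 4)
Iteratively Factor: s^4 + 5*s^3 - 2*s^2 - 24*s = (s + 4)*(s^3 + s^2 - 6*s) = s*(s + 4)*(s^2 + s - 6) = s*(s - 2)*(s + 4)*(s + 3)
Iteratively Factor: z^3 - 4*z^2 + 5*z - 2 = (z - 2)*(z^2 - 2*z + 1) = (z - 2)*(z - 1)*(z - 1)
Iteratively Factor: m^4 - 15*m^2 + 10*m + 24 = (m + 4)*(m^3 - 4*m^2 + m + 6) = (m - 3)*(m + 4)*(m^2 - m - 2) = (m - 3)*(m + 1)*(m + 4)*(m - 2)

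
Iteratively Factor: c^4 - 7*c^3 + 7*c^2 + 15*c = (c)*(c^3 - 7*c^2 + 7*c + 15) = c*(c - 5)*(c^2 - 2*c - 3) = c*(c - 5)*(c - 3)*(c + 1)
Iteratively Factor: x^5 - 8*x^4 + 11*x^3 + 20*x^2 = (x - 4)*(x^4 - 4*x^3 - 5*x^2) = (x - 5)*(x - 4)*(x^3 + x^2) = x*(x - 5)*(x - 4)*(x^2 + x) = x^2*(x - 5)*(x - 4)*(x + 1)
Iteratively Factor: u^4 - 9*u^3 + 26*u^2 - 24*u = (u - 3)*(u^3 - 6*u^2 + 8*u) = (u - 3)*(u - 2)*(u^2 - 4*u) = (u - 4)*(u - 3)*(u - 2)*(u)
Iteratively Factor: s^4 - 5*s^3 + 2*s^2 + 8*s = (s - 2)*(s^3 - 3*s^2 - 4*s) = s*(s - 2)*(s^2 - 3*s - 4) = s*(s - 2)*(s + 1)*(s - 4)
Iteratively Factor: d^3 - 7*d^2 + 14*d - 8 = (d - 1)*(d^2 - 6*d + 8) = (d - 2)*(d - 1)*(d - 4)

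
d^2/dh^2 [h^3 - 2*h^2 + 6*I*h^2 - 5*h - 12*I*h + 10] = 6*h - 4 + 12*I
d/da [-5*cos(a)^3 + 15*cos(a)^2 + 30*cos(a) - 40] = 15*(cos(a)^2 - 2*cos(a) - 2)*sin(a)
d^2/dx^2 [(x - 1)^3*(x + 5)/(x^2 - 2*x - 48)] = 2*(x^6 - 6*x^5 - 132*x^4 + 862*x^3 + 12657*x^2 + 15870*x - 29252)/(x^6 - 6*x^5 - 132*x^4 + 568*x^3 + 6336*x^2 - 13824*x - 110592)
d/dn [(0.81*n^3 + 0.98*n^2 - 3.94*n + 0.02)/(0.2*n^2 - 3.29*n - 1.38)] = (0.162*n^4 - 5.3298*n^3 - 5.7896*n^2 - 2.7128*n + 5.503)/(0.04*n^4 - 1.316*n^3 + 10.2721*n^2 + 9.0804*n + 1.9044)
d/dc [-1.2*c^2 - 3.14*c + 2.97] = -2.4*c - 3.14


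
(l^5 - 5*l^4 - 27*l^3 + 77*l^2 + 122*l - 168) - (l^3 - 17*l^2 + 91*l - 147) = l^5 - 5*l^4 - 28*l^3 + 94*l^2 + 31*l - 21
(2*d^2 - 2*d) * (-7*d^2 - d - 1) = -14*d^4 + 12*d^3 + 2*d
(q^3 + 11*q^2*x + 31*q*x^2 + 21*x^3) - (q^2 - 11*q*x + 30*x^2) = q^3 + 11*q^2*x - q^2 + 31*q*x^2 + 11*q*x + 21*x^3 - 30*x^2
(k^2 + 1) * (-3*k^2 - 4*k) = -3*k^4 - 4*k^3 - 3*k^2 - 4*k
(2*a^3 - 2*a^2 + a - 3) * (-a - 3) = -2*a^4 - 4*a^3 + 5*a^2 + 9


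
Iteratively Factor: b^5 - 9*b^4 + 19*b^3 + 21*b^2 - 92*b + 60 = (b + 2)*(b^4 - 11*b^3 + 41*b^2 - 61*b + 30) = (b - 3)*(b + 2)*(b^3 - 8*b^2 + 17*b - 10) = (b - 3)*(b - 2)*(b + 2)*(b^2 - 6*b + 5) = (b - 3)*(b - 2)*(b - 1)*(b + 2)*(b - 5)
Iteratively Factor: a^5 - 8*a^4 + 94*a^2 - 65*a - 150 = (a + 3)*(a^4 - 11*a^3 + 33*a^2 - 5*a - 50) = (a - 5)*(a + 3)*(a^3 - 6*a^2 + 3*a + 10) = (a - 5)*(a - 2)*(a + 3)*(a^2 - 4*a - 5) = (a - 5)*(a - 2)*(a + 1)*(a + 3)*(a - 5)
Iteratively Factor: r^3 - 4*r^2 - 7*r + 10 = (r - 5)*(r^2 + r - 2) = (r - 5)*(r + 2)*(r - 1)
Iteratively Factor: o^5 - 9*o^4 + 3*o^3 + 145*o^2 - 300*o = (o - 5)*(o^4 - 4*o^3 - 17*o^2 + 60*o) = (o - 5)*(o - 3)*(o^3 - o^2 - 20*o) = (o - 5)^2*(o - 3)*(o^2 + 4*o) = o*(o - 5)^2*(o - 3)*(o + 4)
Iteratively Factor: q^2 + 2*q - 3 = (q + 3)*(q - 1)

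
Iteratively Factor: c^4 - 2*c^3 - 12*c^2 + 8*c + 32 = (c - 4)*(c^3 + 2*c^2 - 4*c - 8) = (c - 4)*(c + 2)*(c^2 - 4) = (c - 4)*(c + 2)^2*(c - 2)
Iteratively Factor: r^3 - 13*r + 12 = (r - 3)*(r^2 + 3*r - 4) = (r - 3)*(r + 4)*(r - 1)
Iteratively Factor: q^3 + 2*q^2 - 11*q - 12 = (q - 3)*(q^2 + 5*q + 4) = (q - 3)*(q + 1)*(q + 4)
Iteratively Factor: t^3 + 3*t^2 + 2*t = (t)*(t^2 + 3*t + 2) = t*(t + 1)*(t + 2)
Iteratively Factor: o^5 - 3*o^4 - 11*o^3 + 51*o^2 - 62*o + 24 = (o - 1)*(o^4 - 2*o^3 - 13*o^2 + 38*o - 24) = (o - 3)*(o - 1)*(o^3 + o^2 - 10*o + 8) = (o - 3)*(o - 2)*(o - 1)*(o^2 + 3*o - 4) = (o - 3)*(o - 2)*(o - 1)*(o + 4)*(o - 1)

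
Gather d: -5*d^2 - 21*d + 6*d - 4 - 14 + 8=-5*d^2 - 15*d - 10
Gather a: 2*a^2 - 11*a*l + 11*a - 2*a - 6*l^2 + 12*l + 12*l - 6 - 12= 2*a^2 + a*(9 - 11*l) - 6*l^2 + 24*l - 18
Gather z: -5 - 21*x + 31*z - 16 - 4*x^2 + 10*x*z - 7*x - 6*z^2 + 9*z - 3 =-4*x^2 - 28*x - 6*z^2 + z*(10*x + 40) - 24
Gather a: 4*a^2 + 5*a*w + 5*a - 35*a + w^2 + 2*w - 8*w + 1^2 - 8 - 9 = 4*a^2 + a*(5*w - 30) + w^2 - 6*w - 16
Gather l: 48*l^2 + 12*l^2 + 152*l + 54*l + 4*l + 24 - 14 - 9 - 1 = 60*l^2 + 210*l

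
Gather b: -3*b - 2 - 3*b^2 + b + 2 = -3*b^2 - 2*b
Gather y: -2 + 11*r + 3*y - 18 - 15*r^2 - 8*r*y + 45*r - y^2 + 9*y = -15*r^2 + 56*r - y^2 + y*(12 - 8*r) - 20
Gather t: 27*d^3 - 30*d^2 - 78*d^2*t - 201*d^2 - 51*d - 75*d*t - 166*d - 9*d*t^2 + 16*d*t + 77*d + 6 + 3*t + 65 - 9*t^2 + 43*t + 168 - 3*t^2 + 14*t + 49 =27*d^3 - 231*d^2 - 140*d + t^2*(-9*d - 12) + t*(-78*d^2 - 59*d + 60) + 288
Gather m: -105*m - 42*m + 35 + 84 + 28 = 147 - 147*m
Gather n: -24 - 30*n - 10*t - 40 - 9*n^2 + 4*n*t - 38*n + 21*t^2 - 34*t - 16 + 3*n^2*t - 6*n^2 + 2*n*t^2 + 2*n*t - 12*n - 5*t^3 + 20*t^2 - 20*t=n^2*(3*t - 15) + n*(2*t^2 + 6*t - 80) - 5*t^3 + 41*t^2 - 64*t - 80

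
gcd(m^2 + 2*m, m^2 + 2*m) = m^2 + 2*m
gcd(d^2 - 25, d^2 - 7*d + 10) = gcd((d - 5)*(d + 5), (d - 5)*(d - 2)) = d - 5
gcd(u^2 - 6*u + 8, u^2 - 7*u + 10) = u - 2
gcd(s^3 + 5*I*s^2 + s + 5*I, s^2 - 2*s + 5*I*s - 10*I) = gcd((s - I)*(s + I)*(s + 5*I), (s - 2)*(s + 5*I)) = s + 5*I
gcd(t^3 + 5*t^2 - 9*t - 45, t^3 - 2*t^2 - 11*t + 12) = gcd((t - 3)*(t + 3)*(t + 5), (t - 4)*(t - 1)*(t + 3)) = t + 3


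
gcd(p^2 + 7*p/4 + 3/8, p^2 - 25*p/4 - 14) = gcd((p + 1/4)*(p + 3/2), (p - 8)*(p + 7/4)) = 1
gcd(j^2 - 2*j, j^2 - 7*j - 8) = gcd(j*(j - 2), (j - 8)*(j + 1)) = 1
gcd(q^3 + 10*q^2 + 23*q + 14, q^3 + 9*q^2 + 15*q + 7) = q^2 + 8*q + 7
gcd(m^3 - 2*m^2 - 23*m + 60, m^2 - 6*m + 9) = m - 3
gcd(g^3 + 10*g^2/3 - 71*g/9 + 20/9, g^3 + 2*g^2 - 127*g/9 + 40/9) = g^2 + 14*g/3 - 5/3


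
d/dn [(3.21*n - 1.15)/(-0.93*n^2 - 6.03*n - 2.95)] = (2.9853*n^2 - 2.139*n - 16.404)/(0.8649*n^4 + 11.2158*n^3 + 41.8479*n^2 + 35.577*n + 8.7025)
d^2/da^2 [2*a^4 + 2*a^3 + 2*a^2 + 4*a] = 24*a^2 + 12*a + 4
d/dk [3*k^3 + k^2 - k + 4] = 9*k^2 + 2*k - 1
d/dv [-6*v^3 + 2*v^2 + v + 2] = -18*v^2 + 4*v + 1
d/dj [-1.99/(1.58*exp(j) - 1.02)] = 3.1442*exp(j)/(1.58*exp(j) - 1.02)^2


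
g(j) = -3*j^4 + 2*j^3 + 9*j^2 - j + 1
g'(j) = -12*j^3 + 6*j^2 + 18*j - 1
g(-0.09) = 1.16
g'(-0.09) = -2.56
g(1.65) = 10.60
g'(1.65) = -8.87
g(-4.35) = -1063.16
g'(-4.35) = 1021.99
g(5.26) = -1760.68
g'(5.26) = -1486.69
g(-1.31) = 4.42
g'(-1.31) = 12.69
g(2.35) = -17.19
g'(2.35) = -81.30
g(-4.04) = -779.13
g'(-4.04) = 815.48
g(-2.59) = -105.78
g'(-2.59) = 201.12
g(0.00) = 1.00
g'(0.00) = -1.00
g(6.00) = -3137.00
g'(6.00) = -2269.00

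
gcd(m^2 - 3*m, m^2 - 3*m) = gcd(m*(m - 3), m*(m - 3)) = m^2 - 3*m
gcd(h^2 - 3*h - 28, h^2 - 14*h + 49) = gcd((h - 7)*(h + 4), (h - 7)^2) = h - 7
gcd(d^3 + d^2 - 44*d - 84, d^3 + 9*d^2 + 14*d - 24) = d + 6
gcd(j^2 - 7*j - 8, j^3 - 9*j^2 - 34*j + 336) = j - 8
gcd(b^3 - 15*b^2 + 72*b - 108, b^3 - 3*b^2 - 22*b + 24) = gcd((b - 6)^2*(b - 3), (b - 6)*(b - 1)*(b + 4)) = b - 6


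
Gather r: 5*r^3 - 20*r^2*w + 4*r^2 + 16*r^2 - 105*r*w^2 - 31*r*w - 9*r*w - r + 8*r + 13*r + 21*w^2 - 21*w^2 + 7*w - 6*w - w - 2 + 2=5*r^3 + r^2*(20 - 20*w) + r*(-105*w^2 - 40*w + 20)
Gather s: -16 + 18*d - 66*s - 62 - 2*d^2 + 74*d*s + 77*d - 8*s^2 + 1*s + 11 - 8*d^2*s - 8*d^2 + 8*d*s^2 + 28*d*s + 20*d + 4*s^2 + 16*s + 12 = -10*d^2 + 115*d + s^2*(8*d - 4) + s*(-8*d^2 + 102*d - 49) - 55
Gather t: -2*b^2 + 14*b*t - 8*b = -2*b^2 + 14*b*t - 8*b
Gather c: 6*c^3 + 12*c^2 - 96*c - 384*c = 6*c^3 + 12*c^2 - 480*c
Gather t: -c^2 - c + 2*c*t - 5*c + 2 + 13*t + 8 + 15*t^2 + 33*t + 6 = -c^2 - 6*c + 15*t^2 + t*(2*c + 46) + 16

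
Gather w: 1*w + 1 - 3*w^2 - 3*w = -3*w^2 - 2*w + 1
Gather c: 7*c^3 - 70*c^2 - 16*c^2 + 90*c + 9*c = 7*c^3 - 86*c^2 + 99*c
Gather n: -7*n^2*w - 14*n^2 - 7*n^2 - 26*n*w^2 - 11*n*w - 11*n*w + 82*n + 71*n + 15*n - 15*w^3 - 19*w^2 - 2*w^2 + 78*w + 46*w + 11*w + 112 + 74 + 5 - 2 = n^2*(-7*w - 21) + n*(-26*w^2 - 22*w + 168) - 15*w^3 - 21*w^2 + 135*w + 189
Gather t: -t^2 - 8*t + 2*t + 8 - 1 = -t^2 - 6*t + 7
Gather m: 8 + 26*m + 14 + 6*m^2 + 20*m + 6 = 6*m^2 + 46*m + 28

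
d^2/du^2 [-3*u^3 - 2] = -18*u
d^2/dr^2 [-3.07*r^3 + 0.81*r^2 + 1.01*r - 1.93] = 1.62 - 18.42*r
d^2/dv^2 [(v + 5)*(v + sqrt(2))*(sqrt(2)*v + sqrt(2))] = 2*sqrt(2)*(3*v + sqrt(2) + 6)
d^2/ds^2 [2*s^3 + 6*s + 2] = 12*s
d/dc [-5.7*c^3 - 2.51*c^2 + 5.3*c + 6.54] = -17.1*c^2 - 5.02*c + 5.3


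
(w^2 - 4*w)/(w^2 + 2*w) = (w - 4)/(w + 2)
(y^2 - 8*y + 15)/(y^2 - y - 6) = (y - 5)/(y + 2)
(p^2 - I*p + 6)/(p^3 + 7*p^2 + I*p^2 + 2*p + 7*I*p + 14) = (p - 3*I)/(p^2 + p*(7 - I) - 7*I)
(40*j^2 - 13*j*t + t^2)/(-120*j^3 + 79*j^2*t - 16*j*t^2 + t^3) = 1/(-3*j + t)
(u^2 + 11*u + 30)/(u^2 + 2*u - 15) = (u + 6)/(u - 3)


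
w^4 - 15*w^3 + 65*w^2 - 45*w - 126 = (w - 7)*(w - 6)*(w - 3)*(w + 1)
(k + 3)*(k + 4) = k^2 + 7*k + 12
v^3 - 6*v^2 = v^2*(v - 6)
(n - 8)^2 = n^2 - 16*n + 64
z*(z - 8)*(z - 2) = z^3 - 10*z^2 + 16*z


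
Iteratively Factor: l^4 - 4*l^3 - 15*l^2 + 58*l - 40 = (l - 5)*(l^3 + l^2 - 10*l + 8) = (l - 5)*(l + 4)*(l^2 - 3*l + 2) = (l - 5)*(l - 2)*(l + 4)*(l - 1)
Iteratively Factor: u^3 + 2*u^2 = (u)*(u^2 + 2*u) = u^2*(u + 2)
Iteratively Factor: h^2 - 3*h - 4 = (h + 1)*(h - 4)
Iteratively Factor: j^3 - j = (j - 1)*(j^2 + j) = j*(j - 1)*(j + 1)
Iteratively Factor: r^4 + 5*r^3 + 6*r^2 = (r)*(r^3 + 5*r^2 + 6*r) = r*(r + 2)*(r^2 + 3*r) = r*(r + 2)*(r + 3)*(r)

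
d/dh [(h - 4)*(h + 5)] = 2*h + 1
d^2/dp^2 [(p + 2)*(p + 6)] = 2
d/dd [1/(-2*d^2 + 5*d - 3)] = (4*d - 5)/(2*d^2 - 5*d + 3)^2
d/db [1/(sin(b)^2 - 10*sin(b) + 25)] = -2*cos(b)/(sin(b) - 5)^3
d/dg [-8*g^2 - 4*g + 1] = -16*g - 4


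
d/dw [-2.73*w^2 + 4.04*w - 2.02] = 4.04 - 5.46*w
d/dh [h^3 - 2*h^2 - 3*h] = 3*h^2 - 4*h - 3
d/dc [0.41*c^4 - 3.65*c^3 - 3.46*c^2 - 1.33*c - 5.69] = 1.64*c^3 - 10.95*c^2 - 6.92*c - 1.33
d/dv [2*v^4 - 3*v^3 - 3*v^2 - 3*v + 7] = 8*v^3 - 9*v^2 - 6*v - 3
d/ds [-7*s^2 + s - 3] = 1 - 14*s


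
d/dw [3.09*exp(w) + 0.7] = 3.09*exp(w)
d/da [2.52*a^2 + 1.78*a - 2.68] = 5.04*a + 1.78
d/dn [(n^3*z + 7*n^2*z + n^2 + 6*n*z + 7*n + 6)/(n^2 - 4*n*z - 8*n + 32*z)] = (2*(-n + 2*z + 4)*(n^3*z + 7*n^2*z + n^2 + 6*n*z + 7*n + 6) + (n^2 - 4*n*z - 8*n + 32*z)*(3*n^2*z + 14*n*z + 2*n + 6*z + 7))/(n^2 - 4*n*z - 8*n + 32*z)^2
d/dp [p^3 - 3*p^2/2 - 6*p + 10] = 3*p^2 - 3*p - 6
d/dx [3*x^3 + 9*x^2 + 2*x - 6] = 9*x^2 + 18*x + 2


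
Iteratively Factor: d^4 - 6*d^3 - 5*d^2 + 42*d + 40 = (d - 4)*(d^3 - 2*d^2 - 13*d - 10) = (d - 4)*(d + 2)*(d^2 - 4*d - 5) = (d - 4)*(d + 1)*(d + 2)*(d - 5)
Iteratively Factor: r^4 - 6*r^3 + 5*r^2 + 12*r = (r)*(r^3 - 6*r^2 + 5*r + 12) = r*(r - 4)*(r^2 - 2*r - 3) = r*(r - 4)*(r + 1)*(r - 3)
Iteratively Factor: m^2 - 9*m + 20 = (m - 4)*(m - 5)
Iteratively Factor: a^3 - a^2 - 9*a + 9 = (a - 1)*(a^2 - 9) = (a - 3)*(a - 1)*(a + 3)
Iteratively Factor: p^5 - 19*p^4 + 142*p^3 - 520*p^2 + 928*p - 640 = (p - 4)*(p^4 - 15*p^3 + 82*p^2 - 192*p + 160) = (p - 5)*(p - 4)*(p^3 - 10*p^2 + 32*p - 32) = (p - 5)*(p - 4)*(p - 2)*(p^2 - 8*p + 16) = (p - 5)*(p - 4)^2*(p - 2)*(p - 4)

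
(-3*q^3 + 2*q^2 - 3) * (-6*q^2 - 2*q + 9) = 18*q^5 - 6*q^4 - 31*q^3 + 36*q^2 + 6*q - 27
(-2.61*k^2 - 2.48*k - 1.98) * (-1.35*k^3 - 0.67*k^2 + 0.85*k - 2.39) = 3.5235*k^5 + 5.0967*k^4 + 2.1161*k^3 + 5.4565*k^2 + 4.2442*k + 4.7322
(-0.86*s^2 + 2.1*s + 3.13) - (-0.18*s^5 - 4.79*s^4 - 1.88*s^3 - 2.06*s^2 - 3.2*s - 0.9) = 0.18*s^5 + 4.79*s^4 + 1.88*s^3 + 1.2*s^2 + 5.3*s + 4.03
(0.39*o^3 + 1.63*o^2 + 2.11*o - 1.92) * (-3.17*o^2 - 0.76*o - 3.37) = -1.2363*o^5 - 5.4635*o^4 - 9.2418*o^3 - 1.0103*o^2 - 5.6515*o + 6.4704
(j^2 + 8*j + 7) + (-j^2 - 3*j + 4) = 5*j + 11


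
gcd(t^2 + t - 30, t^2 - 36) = t + 6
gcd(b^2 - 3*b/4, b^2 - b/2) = b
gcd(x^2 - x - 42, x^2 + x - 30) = x + 6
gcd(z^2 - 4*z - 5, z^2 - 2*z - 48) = 1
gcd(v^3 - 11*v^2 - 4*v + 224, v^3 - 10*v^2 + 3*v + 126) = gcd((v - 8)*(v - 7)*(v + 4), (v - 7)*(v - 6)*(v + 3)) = v - 7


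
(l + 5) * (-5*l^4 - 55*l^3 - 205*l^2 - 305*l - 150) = -5*l^5 - 80*l^4 - 480*l^3 - 1330*l^2 - 1675*l - 750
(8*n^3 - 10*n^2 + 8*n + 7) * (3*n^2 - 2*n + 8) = 24*n^5 - 46*n^4 + 108*n^3 - 75*n^2 + 50*n + 56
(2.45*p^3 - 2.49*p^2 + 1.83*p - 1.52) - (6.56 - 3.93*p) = 2.45*p^3 - 2.49*p^2 + 5.76*p - 8.08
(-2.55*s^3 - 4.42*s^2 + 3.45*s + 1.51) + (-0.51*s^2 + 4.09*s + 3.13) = -2.55*s^3 - 4.93*s^2 + 7.54*s + 4.64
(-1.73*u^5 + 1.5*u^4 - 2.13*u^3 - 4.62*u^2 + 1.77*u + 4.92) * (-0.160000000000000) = 0.2768*u^5 - 0.24*u^4 + 0.3408*u^3 + 0.7392*u^2 - 0.2832*u - 0.7872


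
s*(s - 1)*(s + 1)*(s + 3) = s^4 + 3*s^3 - s^2 - 3*s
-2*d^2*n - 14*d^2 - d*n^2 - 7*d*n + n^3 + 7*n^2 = (-2*d + n)*(d + n)*(n + 7)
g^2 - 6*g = g*(g - 6)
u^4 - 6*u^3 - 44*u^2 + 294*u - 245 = (u - 7)*(u - 5)*(u - 1)*(u + 7)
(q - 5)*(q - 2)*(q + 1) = q^3 - 6*q^2 + 3*q + 10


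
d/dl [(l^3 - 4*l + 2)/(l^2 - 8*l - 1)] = (l^4 - 16*l^3 + l^2 - 4*l + 20)/(l^4 - 16*l^3 + 62*l^2 + 16*l + 1)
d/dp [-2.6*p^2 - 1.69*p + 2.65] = -5.2*p - 1.69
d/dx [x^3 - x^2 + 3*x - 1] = 3*x^2 - 2*x + 3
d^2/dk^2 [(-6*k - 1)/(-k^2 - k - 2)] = 2*((2*k + 1)^2*(6*k + 1) - (18*k + 7)*(k^2 + k + 2))/(k^2 + k + 2)^3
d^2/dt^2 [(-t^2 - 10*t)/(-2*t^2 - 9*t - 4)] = 4*(11*t^3 - 12*t^2 - 120*t - 172)/(8*t^6 + 108*t^5 + 534*t^4 + 1161*t^3 + 1068*t^2 + 432*t + 64)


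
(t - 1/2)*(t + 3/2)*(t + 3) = t^3 + 4*t^2 + 9*t/4 - 9/4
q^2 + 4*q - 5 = (q - 1)*(q + 5)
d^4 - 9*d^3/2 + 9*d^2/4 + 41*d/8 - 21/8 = (d - 7/2)*(d - 3/2)*(d - 1/2)*(d + 1)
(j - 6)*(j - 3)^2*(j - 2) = j^4 - 14*j^3 + 69*j^2 - 144*j + 108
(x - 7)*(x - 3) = x^2 - 10*x + 21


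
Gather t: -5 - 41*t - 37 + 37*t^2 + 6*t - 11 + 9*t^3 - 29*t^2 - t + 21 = 9*t^3 + 8*t^2 - 36*t - 32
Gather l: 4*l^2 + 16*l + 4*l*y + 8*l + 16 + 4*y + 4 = 4*l^2 + l*(4*y + 24) + 4*y + 20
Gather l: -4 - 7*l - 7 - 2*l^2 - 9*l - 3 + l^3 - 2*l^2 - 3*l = l^3 - 4*l^2 - 19*l - 14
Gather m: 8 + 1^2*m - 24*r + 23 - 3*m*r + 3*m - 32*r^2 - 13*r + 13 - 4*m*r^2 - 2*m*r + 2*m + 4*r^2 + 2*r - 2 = m*(-4*r^2 - 5*r + 6) - 28*r^2 - 35*r + 42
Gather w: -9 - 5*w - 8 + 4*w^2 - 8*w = 4*w^2 - 13*w - 17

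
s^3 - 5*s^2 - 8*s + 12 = (s - 6)*(s - 1)*(s + 2)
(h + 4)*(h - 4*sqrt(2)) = h^2 - 4*sqrt(2)*h + 4*h - 16*sqrt(2)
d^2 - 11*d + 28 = (d - 7)*(d - 4)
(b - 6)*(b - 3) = b^2 - 9*b + 18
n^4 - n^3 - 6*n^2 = n^2*(n - 3)*(n + 2)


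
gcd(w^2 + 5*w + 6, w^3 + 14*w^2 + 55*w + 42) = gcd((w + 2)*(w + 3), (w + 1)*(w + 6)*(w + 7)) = 1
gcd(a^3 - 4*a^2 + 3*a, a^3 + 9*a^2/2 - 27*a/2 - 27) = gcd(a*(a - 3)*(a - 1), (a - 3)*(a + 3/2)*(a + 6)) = a - 3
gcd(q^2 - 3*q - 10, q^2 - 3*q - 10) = q^2 - 3*q - 10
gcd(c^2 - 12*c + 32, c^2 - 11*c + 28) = c - 4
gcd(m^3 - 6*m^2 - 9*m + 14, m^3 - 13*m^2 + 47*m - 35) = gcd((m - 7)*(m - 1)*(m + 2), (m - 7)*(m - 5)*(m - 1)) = m^2 - 8*m + 7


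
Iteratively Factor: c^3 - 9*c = (c - 3)*(c^2 + 3*c) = c*(c - 3)*(c + 3)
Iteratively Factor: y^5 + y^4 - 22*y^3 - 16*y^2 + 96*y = (y + 4)*(y^4 - 3*y^3 - 10*y^2 + 24*y) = (y - 4)*(y + 4)*(y^3 + y^2 - 6*y) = (y - 4)*(y - 2)*(y + 4)*(y^2 + 3*y) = y*(y - 4)*(y - 2)*(y + 4)*(y + 3)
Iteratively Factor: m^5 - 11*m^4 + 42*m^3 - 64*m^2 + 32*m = (m)*(m^4 - 11*m^3 + 42*m^2 - 64*m + 32) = m*(m - 4)*(m^3 - 7*m^2 + 14*m - 8) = m*(m - 4)*(m - 2)*(m^2 - 5*m + 4) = m*(m - 4)*(m - 2)*(m - 1)*(m - 4)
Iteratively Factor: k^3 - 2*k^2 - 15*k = (k)*(k^2 - 2*k - 15) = k*(k - 5)*(k + 3)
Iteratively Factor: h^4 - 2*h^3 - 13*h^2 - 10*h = (h + 1)*(h^3 - 3*h^2 - 10*h) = h*(h + 1)*(h^2 - 3*h - 10) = h*(h + 1)*(h + 2)*(h - 5)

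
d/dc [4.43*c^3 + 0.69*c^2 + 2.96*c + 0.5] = 13.29*c^2 + 1.38*c + 2.96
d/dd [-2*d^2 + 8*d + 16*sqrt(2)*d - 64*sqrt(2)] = -4*d + 8 + 16*sqrt(2)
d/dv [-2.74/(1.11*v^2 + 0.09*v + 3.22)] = (6.0828*v + 0.2466)/(1.11*v^2 + 0.09*v + 3.22)^2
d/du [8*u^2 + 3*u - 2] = 16*u + 3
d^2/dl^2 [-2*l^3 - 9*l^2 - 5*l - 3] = -12*l - 18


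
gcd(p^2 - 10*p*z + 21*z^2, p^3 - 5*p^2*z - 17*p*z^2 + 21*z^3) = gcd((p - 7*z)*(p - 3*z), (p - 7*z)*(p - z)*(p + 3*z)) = -p + 7*z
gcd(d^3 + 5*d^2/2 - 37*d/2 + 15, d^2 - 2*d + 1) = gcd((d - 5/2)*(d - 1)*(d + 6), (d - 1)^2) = d - 1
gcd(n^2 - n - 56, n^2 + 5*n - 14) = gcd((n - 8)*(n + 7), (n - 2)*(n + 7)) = n + 7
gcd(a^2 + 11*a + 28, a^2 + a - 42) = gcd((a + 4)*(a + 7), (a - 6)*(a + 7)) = a + 7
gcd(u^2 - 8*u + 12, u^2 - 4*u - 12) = u - 6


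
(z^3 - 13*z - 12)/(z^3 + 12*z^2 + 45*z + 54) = (z^2 - 3*z - 4)/(z^2 + 9*z + 18)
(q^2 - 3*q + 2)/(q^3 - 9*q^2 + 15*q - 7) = (q - 2)/(q^2 - 8*q + 7)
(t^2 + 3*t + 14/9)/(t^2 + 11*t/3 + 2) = (t + 7/3)/(t + 3)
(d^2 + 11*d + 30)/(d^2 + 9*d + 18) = (d + 5)/(d + 3)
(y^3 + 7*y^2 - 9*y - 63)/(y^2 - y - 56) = (y^2 - 9)/(y - 8)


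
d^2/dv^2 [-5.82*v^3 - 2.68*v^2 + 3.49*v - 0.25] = -34.92*v - 5.36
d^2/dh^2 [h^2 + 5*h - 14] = 2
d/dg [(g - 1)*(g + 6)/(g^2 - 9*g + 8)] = -14/(g^2 - 16*g + 64)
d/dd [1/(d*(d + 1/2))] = 2*(-4*d - 1)/(d^2*(4*d^2 + 4*d + 1))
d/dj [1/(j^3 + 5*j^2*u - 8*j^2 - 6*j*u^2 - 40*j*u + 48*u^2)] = (-3*j^2 - 10*j*u + 16*j + 6*u^2 + 40*u)/(j^3 + 5*j^2*u - 8*j^2 - 6*j*u^2 - 40*j*u + 48*u^2)^2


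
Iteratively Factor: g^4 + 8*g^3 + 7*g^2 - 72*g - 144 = (g + 4)*(g^3 + 4*g^2 - 9*g - 36) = (g + 4)^2*(g^2 - 9) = (g + 3)*(g + 4)^2*(g - 3)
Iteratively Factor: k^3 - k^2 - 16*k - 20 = (k - 5)*(k^2 + 4*k + 4) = (k - 5)*(k + 2)*(k + 2)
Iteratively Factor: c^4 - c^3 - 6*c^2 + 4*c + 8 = (c - 2)*(c^3 + c^2 - 4*c - 4) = (c - 2)*(c + 1)*(c^2 - 4) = (c - 2)*(c + 1)*(c + 2)*(c - 2)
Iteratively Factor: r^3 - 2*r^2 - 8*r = (r)*(r^2 - 2*r - 8) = r*(r - 4)*(r + 2)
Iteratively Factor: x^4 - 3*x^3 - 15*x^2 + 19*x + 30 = (x + 1)*(x^3 - 4*x^2 - 11*x + 30) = (x - 5)*(x + 1)*(x^2 + x - 6) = (x - 5)*(x - 2)*(x + 1)*(x + 3)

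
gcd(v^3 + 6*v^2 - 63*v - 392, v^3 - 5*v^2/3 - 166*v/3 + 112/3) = v^2 - v - 56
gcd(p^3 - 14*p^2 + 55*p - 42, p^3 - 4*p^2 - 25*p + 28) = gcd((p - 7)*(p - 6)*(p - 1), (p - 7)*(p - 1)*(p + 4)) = p^2 - 8*p + 7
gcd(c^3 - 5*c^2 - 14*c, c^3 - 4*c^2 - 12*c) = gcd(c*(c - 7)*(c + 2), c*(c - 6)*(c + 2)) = c^2 + 2*c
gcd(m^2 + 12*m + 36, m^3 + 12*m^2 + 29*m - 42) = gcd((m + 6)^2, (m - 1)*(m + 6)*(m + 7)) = m + 6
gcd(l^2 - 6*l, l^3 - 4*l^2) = l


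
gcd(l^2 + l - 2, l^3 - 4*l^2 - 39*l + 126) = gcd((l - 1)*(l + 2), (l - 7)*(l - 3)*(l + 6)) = 1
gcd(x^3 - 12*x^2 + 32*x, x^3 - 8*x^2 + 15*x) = x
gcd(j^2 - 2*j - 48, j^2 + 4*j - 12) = j + 6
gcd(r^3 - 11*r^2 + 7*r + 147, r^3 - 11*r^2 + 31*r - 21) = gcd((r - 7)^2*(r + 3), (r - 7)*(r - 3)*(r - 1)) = r - 7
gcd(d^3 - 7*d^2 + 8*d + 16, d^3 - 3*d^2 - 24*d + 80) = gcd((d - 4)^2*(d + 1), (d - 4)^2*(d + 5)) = d^2 - 8*d + 16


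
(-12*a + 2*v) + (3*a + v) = -9*a + 3*v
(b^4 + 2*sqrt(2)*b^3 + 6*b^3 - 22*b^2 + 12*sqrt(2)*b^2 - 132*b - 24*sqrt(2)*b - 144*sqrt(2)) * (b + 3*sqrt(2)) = b^5 + 6*b^4 + 5*sqrt(2)*b^4 - 10*b^3 + 30*sqrt(2)*b^3 - 90*sqrt(2)*b^2 - 60*b^2 - 540*sqrt(2)*b - 144*b - 864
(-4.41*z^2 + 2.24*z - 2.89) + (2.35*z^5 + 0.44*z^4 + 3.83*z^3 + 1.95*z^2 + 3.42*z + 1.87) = 2.35*z^5 + 0.44*z^4 + 3.83*z^3 - 2.46*z^2 + 5.66*z - 1.02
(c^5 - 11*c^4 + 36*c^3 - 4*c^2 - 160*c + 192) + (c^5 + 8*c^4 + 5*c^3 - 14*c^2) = 2*c^5 - 3*c^4 + 41*c^3 - 18*c^2 - 160*c + 192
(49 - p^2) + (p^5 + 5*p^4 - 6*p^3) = p^5 + 5*p^4 - 6*p^3 - p^2 + 49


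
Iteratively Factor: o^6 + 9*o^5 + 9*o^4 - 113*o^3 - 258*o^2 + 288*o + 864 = (o - 2)*(o^5 + 11*o^4 + 31*o^3 - 51*o^2 - 360*o - 432) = (o - 2)*(o + 3)*(o^4 + 8*o^3 + 7*o^2 - 72*o - 144) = (o - 2)*(o + 3)*(o + 4)*(o^3 + 4*o^2 - 9*o - 36) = (o - 2)*(o + 3)^2*(o + 4)*(o^2 + o - 12) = (o - 3)*(o - 2)*(o + 3)^2*(o + 4)*(o + 4)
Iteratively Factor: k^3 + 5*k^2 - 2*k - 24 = (k - 2)*(k^2 + 7*k + 12) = (k - 2)*(k + 3)*(k + 4)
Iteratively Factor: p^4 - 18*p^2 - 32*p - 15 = (p + 1)*(p^3 - p^2 - 17*p - 15) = (p + 1)*(p + 3)*(p^2 - 4*p - 5) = (p - 5)*(p + 1)*(p + 3)*(p + 1)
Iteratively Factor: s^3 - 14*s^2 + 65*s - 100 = (s - 5)*(s^2 - 9*s + 20) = (s - 5)^2*(s - 4)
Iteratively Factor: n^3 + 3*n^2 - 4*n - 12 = (n + 3)*(n^2 - 4) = (n + 2)*(n + 3)*(n - 2)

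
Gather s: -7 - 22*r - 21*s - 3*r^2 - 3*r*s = -3*r^2 - 22*r + s*(-3*r - 21) - 7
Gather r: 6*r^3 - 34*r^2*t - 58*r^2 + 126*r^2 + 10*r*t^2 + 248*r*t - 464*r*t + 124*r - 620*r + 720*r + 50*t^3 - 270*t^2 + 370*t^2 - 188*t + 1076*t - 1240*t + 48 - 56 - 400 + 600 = 6*r^3 + r^2*(68 - 34*t) + r*(10*t^2 - 216*t + 224) + 50*t^3 + 100*t^2 - 352*t + 192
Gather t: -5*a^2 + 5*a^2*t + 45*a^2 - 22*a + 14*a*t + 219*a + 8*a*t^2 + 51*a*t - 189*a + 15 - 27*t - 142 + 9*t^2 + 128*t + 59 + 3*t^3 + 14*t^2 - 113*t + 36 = 40*a^2 + 8*a + 3*t^3 + t^2*(8*a + 23) + t*(5*a^2 + 65*a - 12) - 32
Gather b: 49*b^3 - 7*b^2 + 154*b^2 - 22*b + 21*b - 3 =49*b^3 + 147*b^2 - b - 3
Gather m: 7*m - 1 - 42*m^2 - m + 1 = -42*m^2 + 6*m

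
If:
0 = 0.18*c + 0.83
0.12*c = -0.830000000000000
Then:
No Solution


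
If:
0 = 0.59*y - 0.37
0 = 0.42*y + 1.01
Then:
No Solution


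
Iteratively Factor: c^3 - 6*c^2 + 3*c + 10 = (c + 1)*(c^2 - 7*c + 10) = (c - 5)*(c + 1)*(c - 2)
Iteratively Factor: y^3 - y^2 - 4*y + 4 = (y - 2)*(y^2 + y - 2) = (y - 2)*(y - 1)*(y + 2)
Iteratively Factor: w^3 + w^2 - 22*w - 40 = (w + 4)*(w^2 - 3*w - 10) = (w - 5)*(w + 4)*(w + 2)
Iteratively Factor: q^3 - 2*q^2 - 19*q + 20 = (q - 5)*(q^2 + 3*q - 4) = (q - 5)*(q - 1)*(q + 4)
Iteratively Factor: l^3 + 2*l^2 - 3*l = (l + 3)*(l^2 - l) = l*(l + 3)*(l - 1)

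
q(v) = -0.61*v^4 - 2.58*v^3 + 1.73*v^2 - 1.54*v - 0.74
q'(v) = -2.44*v^3 - 7.74*v^2 + 3.46*v - 1.54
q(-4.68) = 16.19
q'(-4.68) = 62.85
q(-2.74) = 35.16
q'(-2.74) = -18.94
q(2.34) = -46.22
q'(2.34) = -67.09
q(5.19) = -765.40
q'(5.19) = -533.18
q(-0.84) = 3.00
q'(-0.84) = -8.46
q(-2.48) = 30.00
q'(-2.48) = -20.51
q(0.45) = -1.34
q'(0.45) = -1.77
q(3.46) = -179.65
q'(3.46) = -183.30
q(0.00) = -0.74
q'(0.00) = -1.54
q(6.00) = -1295.54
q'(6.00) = -786.46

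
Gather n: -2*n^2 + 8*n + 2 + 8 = -2*n^2 + 8*n + 10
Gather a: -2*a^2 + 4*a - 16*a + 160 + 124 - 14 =-2*a^2 - 12*a + 270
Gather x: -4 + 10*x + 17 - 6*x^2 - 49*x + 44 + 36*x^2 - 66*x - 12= 30*x^2 - 105*x + 45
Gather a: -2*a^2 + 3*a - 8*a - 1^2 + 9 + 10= -2*a^2 - 5*a + 18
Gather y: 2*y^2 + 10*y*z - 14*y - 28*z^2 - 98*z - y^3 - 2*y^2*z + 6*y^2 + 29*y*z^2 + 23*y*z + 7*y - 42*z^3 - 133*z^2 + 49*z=-y^3 + y^2*(8 - 2*z) + y*(29*z^2 + 33*z - 7) - 42*z^3 - 161*z^2 - 49*z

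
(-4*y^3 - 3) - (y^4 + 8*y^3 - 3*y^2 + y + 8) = -y^4 - 12*y^3 + 3*y^2 - y - 11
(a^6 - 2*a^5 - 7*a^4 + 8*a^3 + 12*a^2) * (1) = a^6 - 2*a^5 - 7*a^4 + 8*a^3 + 12*a^2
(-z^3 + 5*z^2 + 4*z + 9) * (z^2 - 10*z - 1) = -z^5 + 15*z^4 - 45*z^3 - 36*z^2 - 94*z - 9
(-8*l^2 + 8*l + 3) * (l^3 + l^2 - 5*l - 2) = -8*l^5 + 51*l^3 - 21*l^2 - 31*l - 6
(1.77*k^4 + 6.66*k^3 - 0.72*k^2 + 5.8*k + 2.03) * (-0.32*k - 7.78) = -0.5664*k^5 - 15.9018*k^4 - 51.5844*k^3 + 3.7456*k^2 - 45.7736*k - 15.7934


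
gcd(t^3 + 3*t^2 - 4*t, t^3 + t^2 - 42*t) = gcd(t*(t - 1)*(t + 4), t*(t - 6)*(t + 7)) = t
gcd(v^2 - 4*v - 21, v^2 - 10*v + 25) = 1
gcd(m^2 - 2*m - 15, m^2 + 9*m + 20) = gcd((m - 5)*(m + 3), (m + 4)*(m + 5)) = 1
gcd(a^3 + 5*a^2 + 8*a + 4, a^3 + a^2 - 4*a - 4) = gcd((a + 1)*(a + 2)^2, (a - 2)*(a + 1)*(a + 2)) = a^2 + 3*a + 2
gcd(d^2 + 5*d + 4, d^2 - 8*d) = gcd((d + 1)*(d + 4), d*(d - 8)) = 1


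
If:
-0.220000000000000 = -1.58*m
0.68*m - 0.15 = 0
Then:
No Solution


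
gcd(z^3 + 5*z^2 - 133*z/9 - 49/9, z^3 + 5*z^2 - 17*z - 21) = z + 7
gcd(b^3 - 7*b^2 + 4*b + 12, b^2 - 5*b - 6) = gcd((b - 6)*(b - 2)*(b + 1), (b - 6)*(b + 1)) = b^2 - 5*b - 6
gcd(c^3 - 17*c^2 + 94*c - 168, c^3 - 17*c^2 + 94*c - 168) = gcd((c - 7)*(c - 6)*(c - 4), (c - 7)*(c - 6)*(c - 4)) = c^3 - 17*c^2 + 94*c - 168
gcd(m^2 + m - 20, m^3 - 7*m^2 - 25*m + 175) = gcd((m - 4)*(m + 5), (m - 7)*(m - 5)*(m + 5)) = m + 5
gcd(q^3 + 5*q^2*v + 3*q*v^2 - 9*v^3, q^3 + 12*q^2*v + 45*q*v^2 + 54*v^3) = q^2 + 6*q*v + 9*v^2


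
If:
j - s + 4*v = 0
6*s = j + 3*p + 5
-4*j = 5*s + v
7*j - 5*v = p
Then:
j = -35/229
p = -320/229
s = 25/229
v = 15/229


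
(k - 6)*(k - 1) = k^2 - 7*k + 6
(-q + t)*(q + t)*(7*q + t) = -7*q^3 - q^2*t + 7*q*t^2 + t^3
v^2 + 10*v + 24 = (v + 4)*(v + 6)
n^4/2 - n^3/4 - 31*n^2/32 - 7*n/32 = n*(n/2 + 1/2)*(n - 7/4)*(n + 1/4)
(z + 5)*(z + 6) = z^2 + 11*z + 30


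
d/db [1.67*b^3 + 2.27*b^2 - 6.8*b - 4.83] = 5.01*b^2 + 4.54*b - 6.8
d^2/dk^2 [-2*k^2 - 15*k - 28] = -4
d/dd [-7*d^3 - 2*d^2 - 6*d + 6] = -21*d^2 - 4*d - 6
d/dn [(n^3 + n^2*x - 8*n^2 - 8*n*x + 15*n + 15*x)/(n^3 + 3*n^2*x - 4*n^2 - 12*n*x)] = (n*(n^2 + 3*n*x - 4*n - 12*x)*(3*n^2 + 2*n*x - 16*n - 8*x + 15) - (3*n^2 + 6*n*x - 8*n - 12*x)*(n^3 + n^2*x - 8*n^2 - 8*n*x + 15*n + 15*x))/(n^2*(n^2 + 3*n*x - 4*n - 12*x)^2)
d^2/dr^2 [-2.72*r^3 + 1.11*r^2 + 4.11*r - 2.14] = 2.22 - 16.32*r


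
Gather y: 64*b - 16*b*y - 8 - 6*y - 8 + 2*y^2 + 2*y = 64*b + 2*y^2 + y*(-16*b - 4) - 16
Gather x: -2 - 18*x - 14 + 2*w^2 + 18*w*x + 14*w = 2*w^2 + 14*w + x*(18*w - 18) - 16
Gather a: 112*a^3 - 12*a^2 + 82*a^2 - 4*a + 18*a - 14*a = 112*a^3 + 70*a^2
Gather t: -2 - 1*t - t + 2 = -2*t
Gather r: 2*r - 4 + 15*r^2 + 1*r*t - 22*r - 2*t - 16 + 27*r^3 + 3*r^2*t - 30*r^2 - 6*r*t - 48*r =27*r^3 + r^2*(3*t - 15) + r*(-5*t - 68) - 2*t - 20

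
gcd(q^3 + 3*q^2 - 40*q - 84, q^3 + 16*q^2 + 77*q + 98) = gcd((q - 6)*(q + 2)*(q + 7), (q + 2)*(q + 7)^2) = q^2 + 9*q + 14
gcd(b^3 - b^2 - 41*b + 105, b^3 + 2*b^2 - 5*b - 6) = 1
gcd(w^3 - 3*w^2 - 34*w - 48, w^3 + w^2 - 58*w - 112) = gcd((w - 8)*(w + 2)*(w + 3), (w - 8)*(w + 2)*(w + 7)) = w^2 - 6*w - 16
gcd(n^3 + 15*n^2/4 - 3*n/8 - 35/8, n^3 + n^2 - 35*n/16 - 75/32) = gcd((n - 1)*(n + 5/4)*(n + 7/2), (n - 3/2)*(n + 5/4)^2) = n + 5/4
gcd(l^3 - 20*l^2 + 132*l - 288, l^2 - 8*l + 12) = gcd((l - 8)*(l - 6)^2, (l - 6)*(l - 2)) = l - 6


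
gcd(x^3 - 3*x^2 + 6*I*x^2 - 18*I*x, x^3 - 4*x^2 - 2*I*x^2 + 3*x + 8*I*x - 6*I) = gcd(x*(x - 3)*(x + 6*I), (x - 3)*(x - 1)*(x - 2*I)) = x - 3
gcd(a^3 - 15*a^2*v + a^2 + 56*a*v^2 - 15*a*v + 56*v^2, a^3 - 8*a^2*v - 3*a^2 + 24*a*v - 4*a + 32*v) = -a^2 + 8*a*v - a + 8*v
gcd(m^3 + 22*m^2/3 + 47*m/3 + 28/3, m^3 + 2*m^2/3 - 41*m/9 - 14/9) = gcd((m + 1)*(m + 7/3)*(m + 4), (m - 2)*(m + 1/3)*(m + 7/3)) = m + 7/3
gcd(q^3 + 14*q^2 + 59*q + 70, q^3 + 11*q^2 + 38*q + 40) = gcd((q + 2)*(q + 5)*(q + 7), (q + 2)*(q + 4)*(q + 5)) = q^2 + 7*q + 10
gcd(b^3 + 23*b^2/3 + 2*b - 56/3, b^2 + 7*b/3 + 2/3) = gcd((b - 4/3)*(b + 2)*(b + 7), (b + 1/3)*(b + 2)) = b + 2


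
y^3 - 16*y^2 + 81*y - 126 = (y - 7)*(y - 6)*(y - 3)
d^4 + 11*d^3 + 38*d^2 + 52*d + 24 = (d + 1)*(d + 2)^2*(d + 6)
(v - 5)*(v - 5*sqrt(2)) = v^2 - 5*sqrt(2)*v - 5*v + 25*sqrt(2)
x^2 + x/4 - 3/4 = (x - 3/4)*(x + 1)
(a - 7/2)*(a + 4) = a^2 + a/2 - 14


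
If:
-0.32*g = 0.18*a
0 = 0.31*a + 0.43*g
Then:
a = 0.00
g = 0.00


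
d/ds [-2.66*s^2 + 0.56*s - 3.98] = 0.56 - 5.32*s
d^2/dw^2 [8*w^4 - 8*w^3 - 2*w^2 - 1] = 96*w^2 - 48*w - 4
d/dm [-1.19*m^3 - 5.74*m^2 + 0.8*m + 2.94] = -3.57*m^2 - 11.48*m + 0.8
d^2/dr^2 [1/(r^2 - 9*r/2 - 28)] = 4*(4*r^2 - 18*r - (4*r - 9)^2 - 112)/(-2*r^2 + 9*r + 56)^3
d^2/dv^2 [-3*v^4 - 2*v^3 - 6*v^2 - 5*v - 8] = -36*v^2 - 12*v - 12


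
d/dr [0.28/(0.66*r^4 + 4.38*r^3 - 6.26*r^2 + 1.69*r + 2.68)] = (-0.7392*r^3 - 3.6792*r^2 + 3.5056*r - 0.4732)/(0.66*r^4 + 4.38*r^3 - 6.26*r^2 + 1.69*r + 2.68)^2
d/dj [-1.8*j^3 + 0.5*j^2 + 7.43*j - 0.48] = -5.4*j^2 + 1.0*j + 7.43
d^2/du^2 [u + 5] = 0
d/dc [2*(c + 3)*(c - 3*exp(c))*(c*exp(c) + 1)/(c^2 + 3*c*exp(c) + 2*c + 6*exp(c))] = 2*(-(c + 3)*(c - 3*exp(c))*(c*exp(c) + 1)*(3*c*exp(c) + 2*c + 9*exp(c) + 2) + ((c + 1)*(c + 3)*(c - 3*exp(c))*exp(c) - (c + 3)*(c*exp(c) + 1)*(3*exp(c) - 1) + (c - 3*exp(c))*(c*exp(c) + 1))*(c^2 + 3*c*exp(c) + 2*c + 6*exp(c)))/(c^2 + 3*c*exp(c) + 2*c + 6*exp(c))^2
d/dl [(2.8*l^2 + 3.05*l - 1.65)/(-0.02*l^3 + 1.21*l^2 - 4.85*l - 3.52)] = (0.056*l^4 + 0.122*l^3 - 17.3695*l^2 - 15.719*l - 18.7385)/(0.0004*l^6 - 0.0484*l^5 + 1.6581*l^4 - 11.5962*l^3 + 15.0041*l^2 + 34.144*l + 12.3904)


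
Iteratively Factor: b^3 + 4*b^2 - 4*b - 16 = (b + 2)*(b^2 + 2*b - 8) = (b + 2)*(b + 4)*(b - 2)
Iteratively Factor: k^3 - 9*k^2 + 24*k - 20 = (k - 2)*(k^2 - 7*k + 10) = (k - 5)*(k - 2)*(k - 2)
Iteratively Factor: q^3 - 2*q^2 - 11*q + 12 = (q + 3)*(q^2 - 5*q + 4) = (q - 1)*(q + 3)*(q - 4)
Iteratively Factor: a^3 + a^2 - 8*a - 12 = (a + 2)*(a^2 - a - 6) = (a + 2)^2*(a - 3)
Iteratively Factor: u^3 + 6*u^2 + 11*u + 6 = (u + 3)*(u^2 + 3*u + 2) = (u + 1)*(u + 3)*(u + 2)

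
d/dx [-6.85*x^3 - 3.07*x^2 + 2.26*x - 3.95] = -20.55*x^2 - 6.14*x + 2.26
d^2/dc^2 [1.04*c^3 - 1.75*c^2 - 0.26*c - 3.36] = 6.24*c - 3.5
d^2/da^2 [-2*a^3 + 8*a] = -12*a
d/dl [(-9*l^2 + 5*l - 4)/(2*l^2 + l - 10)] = (-19*l^2 + 196*l - 46)/(4*l^4 + 4*l^3 - 39*l^2 - 20*l + 100)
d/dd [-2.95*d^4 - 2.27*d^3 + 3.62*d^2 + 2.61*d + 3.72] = -11.8*d^3 - 6.81*d^2 + 7.24*d + 2.61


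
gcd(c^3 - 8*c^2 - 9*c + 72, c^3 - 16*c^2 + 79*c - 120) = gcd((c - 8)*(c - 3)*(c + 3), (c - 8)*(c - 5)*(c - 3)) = c^2 - 11*c + 24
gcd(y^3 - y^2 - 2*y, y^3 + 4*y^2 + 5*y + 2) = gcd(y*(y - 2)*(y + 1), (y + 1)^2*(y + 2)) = y + 1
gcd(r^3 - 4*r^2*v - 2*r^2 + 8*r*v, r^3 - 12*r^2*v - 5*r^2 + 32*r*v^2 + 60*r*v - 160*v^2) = r - 4*v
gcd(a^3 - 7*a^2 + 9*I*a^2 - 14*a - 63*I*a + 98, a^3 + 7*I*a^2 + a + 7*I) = a + 7*I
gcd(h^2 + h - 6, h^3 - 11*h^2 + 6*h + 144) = h + 3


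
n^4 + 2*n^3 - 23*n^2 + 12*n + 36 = (n - 3)*(n - 2)*(n + 1)*(n + 6)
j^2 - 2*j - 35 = (j - 7)*(j + 5)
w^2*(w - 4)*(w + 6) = w^4 + 2*w^3 - 24*w^2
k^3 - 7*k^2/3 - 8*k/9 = k*(k - 8/3)*(k + 1/3)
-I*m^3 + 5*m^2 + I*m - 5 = (m - 1)*(m + 5*I)*(-I*m - I)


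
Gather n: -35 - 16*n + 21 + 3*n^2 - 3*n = 3*n^2 - 19*n - 14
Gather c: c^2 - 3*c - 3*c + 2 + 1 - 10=c^2 - 6*c - 7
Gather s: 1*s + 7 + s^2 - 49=s^2 + s - 42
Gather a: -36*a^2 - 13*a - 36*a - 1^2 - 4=-36*a^2 - 49*a - 5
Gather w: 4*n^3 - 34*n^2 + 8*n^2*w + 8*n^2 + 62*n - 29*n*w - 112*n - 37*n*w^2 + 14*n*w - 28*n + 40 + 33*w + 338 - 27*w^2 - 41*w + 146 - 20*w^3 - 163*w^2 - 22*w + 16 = 4*n^3 - 26*n^2 - 78*n - 20*w^3 + w^2*(-37*n - 190) + w*(8*n^2 - 15*n - 30) + 540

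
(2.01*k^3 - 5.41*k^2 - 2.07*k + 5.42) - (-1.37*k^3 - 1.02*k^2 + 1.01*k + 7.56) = 3.38*k^3 - 4.39*k^2 - 3.08*k - 2.14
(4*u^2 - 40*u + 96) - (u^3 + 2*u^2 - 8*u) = -u^3 + 2*u^2 - 32*u + 96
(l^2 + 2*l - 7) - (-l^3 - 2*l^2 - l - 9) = l^3 + 3*l^2 + 3*l + 2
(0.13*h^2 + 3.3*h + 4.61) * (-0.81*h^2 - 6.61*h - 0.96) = -0.1053*h^4 - 3.5323*h^3 - 25.6719*h^2 - 33.6401*h - 4.4256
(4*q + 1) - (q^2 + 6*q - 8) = -q^2 - 2*q + 9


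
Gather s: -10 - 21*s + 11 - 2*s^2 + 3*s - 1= -2*s^2 - 18*s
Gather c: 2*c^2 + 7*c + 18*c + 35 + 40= 2*c^2 + 25*c + 75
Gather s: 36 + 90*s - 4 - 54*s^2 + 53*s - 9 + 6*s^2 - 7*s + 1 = -48*s^2 + 136*s + 24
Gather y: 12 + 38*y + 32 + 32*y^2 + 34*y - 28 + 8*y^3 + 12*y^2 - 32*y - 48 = 8*y^3 + 44*y^2 + 40*y - 32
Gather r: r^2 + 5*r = r^2 + 5*r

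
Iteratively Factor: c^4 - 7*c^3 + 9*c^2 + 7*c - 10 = (c - 1)*(c^3 - 6*c^2 + 3*c + 10) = (c - 1)*(c + 1)*(c^2 - 7*c + 10) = (c - 5)*(c - 1)*(c + 1)*(c - 2)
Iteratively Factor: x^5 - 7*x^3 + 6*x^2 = (x)*(x^4 - 7*x^2 + 6*x) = x*(x + 3)*(x^3 - 3*x^2 + 2*x) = x^2*(x + 3)*(x^2 - 3*x + 2) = x^2*(x - 2)*(x + 3)*(x - 1)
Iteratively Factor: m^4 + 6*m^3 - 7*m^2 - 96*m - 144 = (m - 4)*(m^3 + 10*m^2 + 33*m + 36) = (m - 4)*(m + 4)*(m^2 + 6*m + 9) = (m - 4)*(m + 3)*(m + 4)*(m + 3)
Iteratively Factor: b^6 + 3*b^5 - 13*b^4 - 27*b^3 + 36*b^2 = (b + 3)*(b^5 - 13*b^3 + 12*b^2) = b*(b + 3)*(b^4 - 13*b^2 + 12*b) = b*(b - 1)*(b + 3)*(b^3 + b^2 - 12*b) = b*(b - 3)*(b - 1)*(b + 3)*(b^2 + 4*b) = b^2*(b - 3)*(b - 1)*(b + 3)*(b + 4)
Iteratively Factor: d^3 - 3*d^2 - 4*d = (d)*(d^2 - 3*d - 4) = d*(d - 4)*(d + 1)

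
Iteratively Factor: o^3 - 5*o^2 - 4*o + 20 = (o - 5)*(o^2 - 4) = (o - 5)*(o - 2)*(o + 2)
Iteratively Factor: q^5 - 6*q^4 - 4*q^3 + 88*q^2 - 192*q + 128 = (q - 2)*(q^4 - 4*q^3 - 12*q^2 + 64*q - 64) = (q - 2)^2*(q^3 - 2*q^2 - 16*q + 32) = (q - 2)^2*(q + 4)*(q^2 - 6*q + 8) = (q - 4)*(q - 2)^2*(q + 4)*(q - 2)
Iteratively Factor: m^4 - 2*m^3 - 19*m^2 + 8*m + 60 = (m + 3)*(m^3 - 5*m^2 - 4*m + 20) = (m - 2)*(m + 3)*(m^2 - 3*m - 10) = (m - 2)*(m + 2)*(m + 3)*(m - 5)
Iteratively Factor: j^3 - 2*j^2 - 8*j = (j + 2)*(j^2 - 4*j) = j*(j + 2)*(j - 4)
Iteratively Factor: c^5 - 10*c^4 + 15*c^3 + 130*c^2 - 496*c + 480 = (c - 2)*(c^4 - 8*c^3 - c^2 + 128*c - 240) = (c - 5)*(c - 2)*(c^3 - 3*c^2 - 16*c + 48) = (c - 5)*(c - 4)*(c - 2)*(c^2 + c - 12) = (c - 5)*(c - 4)*(c - 3)*(c - 2)*(c + 4)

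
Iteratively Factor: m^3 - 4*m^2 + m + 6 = (m - 2)*(m^2 - 2*m - 3) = (m - 3)*(m - 2)*(m + 1)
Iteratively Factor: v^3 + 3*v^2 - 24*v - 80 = (v + 4)*(v^2 - v - 20) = (v - 5)*(v + 4)*(v + 4)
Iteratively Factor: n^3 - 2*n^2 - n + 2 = (n - 1)*(n^2 - n - 2) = (n - 2)*(n - 1)*(n + 1)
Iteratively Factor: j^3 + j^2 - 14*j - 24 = (j + 2)*(j^2 - j - 12) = (j + 2)*(j + 3)*(j - 4)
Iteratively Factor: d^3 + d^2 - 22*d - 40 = (d - 5)*(d^2 + 6*d + 8) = (d - 5)*(d + 2)*(d + 4)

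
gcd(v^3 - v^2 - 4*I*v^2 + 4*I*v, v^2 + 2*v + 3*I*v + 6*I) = 1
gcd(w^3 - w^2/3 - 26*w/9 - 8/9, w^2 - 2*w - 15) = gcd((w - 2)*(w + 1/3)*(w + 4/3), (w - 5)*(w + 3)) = 1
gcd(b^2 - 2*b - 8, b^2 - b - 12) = b - 4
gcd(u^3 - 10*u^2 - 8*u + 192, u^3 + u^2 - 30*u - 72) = u^2 - 2*u - 24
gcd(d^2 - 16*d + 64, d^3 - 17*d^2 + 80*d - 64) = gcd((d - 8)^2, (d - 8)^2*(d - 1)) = d^2 - 16*d + 64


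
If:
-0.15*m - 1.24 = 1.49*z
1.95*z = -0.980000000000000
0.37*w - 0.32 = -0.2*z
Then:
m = -3.27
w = 1.14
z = -0.50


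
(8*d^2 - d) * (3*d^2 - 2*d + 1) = 24*d^4 - 19*d^3 + 10*d^2 - d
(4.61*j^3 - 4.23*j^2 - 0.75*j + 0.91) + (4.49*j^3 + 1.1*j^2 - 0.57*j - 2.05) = 9.1*j^3 - 3.13*j^2 - 1.32*j - 1.14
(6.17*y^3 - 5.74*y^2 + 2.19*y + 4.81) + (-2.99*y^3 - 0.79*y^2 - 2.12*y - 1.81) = 3.18*y^3 - 6.53*y^2 + 0.0699999999999998*y + 3.0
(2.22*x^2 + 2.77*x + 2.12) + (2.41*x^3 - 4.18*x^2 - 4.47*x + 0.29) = 2.41*x^3 - 1.96*x^2 - 1.7*x + 2.41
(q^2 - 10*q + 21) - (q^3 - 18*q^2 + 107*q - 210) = -q^3 + 19*q^2 - 117*q + 231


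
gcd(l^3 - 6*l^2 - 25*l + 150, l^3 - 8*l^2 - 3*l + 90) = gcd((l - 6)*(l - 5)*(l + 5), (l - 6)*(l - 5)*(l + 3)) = l^2 - 11*l + 30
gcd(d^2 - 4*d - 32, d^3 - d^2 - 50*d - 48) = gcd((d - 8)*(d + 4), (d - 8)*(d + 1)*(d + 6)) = d - 8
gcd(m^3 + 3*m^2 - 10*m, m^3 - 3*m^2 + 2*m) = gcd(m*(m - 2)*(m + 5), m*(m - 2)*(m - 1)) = m^2 - 2*m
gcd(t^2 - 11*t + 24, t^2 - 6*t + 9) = t - 3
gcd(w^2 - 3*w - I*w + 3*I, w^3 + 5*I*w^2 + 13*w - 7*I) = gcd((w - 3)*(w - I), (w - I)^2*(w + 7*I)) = w - I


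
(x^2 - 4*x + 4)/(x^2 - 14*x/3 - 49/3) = 3*(-x^2 + 4*x - 4)/(-3*x^2 + 14*x + 49)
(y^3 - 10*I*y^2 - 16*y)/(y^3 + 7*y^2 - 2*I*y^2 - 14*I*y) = (y - 8*I)/(y + 7)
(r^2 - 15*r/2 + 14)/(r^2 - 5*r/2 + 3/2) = (2*r^2 - 15*r + 28)/(2*r^2 - 5*r + 3)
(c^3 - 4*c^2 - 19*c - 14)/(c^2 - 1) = (c^2 - 5*c - 14)/(c - 1)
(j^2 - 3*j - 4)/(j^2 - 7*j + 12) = (j + 1)/(j - 3)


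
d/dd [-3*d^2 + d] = 1 - 6*d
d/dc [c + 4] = 1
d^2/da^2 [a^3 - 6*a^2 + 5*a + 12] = 6*a - 12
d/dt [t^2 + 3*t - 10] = 2*t + 3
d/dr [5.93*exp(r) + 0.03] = 5.93*exp(r)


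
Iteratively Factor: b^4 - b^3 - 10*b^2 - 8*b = (b)*(b^3 - b^2 - 10*b - 8) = b*(b + 1)*(b^2 - 2*b - 8) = b*(b - 4)*(b + 1)*(b + 2)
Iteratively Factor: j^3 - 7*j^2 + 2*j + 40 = (j + 2)*(j^2 - 9*j + 20) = (j - 4)*(j + 2)*(j - 5)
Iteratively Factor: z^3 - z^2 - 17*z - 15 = (z - 5)*(z^2 + 4*z + 3) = (z - 5)*(z + 1)*(z + 3)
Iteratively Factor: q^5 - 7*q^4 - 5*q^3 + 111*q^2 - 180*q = (q)*(q^4 - 7*q^3 - 5*q^2 + 111*q - 180) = q*(q - 3)*(q^3 - 4*q^2 - 17*q + 60) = q*(q - 3)*(q + 4)*(q^2 - 8*q + 15) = q*(q - 5)*(q - 3)*(q + 4)*(q - 3)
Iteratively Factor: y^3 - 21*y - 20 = (y + 4)*(y^2 - 4*y - 5) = (y + 1)*(y + 4)*(y - 5)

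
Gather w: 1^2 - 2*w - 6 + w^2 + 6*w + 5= w^2 + 4*w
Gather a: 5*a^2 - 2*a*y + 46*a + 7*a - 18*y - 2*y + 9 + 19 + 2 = 5*a^2 + a*(53 - 2*y) - 20*y + 30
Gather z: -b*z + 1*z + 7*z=z*(8 - b)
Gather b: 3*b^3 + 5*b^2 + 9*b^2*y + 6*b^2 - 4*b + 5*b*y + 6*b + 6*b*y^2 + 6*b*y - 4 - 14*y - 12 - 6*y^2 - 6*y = 3*b^3 + b^2*(9*y + 11) + b*(6*y^2 + 11*y + 2) - 6*y^2 - 20*y - 16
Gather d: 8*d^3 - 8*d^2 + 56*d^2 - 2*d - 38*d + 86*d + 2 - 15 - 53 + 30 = 8*d^3 + 48*d^2 + 46*d - 36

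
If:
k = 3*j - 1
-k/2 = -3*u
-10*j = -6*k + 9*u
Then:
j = 9/7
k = 20/7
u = 10/21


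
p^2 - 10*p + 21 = (p - 7)*(p - 3)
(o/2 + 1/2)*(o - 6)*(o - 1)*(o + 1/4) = o^4/2 - 23*o^3/8 - 5*o^2/4 + 23*o/8 + 3/4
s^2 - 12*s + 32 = (s - 8)*(s - 4)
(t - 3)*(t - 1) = t^2 - 4*t + 3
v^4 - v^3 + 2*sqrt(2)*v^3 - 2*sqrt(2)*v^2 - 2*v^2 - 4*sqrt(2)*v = v*(v - 2)*(v + 1)*(v + 2*sqrt(2))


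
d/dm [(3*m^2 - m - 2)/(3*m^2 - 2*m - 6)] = (-3*m^2 - 24*m + 2)/(9*m^4 - 12*m^3 - 32*m^2 + 24*m + 36)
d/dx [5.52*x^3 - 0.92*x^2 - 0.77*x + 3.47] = 16.56*x^2 - 1.84*x - 0.77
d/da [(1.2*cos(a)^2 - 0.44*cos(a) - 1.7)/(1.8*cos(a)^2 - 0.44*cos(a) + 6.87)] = (-0.264*cos(a)^2 - 22.608*cos(a) + 3.7708)*sin(a)/(3.24*cos(a)^4 - 1.584*cos(a)^3 + 24.9256*cos(a)^2 - 6.0456*cos(a) + 47.1969)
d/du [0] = 0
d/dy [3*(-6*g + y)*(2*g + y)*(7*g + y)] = -120*g^2 + 18*g*y + 9*y^2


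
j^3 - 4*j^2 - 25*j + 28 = (j - 7)*(j - 1)*(j + 4)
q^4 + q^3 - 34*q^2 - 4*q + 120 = (q - 5)*(q - 2)*(q + 2)*(q + 6)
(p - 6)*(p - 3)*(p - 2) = p^3 - 11*p^2 + 36*p - 36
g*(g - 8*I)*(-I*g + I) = -I*g^3 - 8*g^2 + I*g^2 + 8*g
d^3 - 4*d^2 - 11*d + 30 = (d - 5)*(d - 2)*(d + 3)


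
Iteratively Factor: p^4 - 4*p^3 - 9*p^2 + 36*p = (p)*(p^3 - 4*p^2 - 9*p + 36) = p*(p - 3)*(p^2 - p - 12) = p*(p - 4)*(p - 3)*(p + 3)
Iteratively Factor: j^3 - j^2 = (j)*(j^2 - j) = j^2*(j - 1)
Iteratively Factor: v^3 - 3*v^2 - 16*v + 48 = (v - 3)*(v^2 - 16) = (v - 3)*(v + 4)*(v - 4)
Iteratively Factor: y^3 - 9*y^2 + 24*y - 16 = (y - 1)*(y^2 - 8*y + 16) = (y - 4)*(y - 1)*(y - 4)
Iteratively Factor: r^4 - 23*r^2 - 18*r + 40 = (r + 2)*(r^3 - 2*r^2 - 19*r + 20) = (r - 5)*(r + 2)*(r^2 + 3*r - 4) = (r - 5)*(r + 2)*(r + 4)*(r - 1)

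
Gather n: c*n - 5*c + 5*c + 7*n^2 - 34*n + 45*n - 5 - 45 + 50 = 7*n^2 + n*(c + 11)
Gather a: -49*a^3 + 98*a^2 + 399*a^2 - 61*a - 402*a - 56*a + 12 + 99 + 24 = -49*a^3 + 497*a^2 - 519*a + 135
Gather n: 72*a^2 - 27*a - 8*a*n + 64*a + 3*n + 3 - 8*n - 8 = 72*a^2 + 37*a + n*(-8*a - 5) - 5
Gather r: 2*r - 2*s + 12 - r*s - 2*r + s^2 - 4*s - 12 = -r*s + s^2 - 6*s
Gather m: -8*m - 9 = -8*m - 9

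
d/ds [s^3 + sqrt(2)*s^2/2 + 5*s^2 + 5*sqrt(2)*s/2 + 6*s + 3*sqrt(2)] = 3*s^2 + sqrt(2)*s + 10*s + 5*sqrt(2)/2 + 6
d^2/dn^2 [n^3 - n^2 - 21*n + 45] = 6*n - 2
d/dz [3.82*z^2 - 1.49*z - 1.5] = 7.64*z - 1.49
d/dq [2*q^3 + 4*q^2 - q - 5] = 6*q^2 + 8*q - 1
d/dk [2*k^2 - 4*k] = 4*k - 4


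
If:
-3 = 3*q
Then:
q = -1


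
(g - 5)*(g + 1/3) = g^2 - 14*g/3 - 5/3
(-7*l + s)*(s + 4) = -7*l*s - 28*l + s^2 + 4*s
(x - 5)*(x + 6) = x^2 + x - 30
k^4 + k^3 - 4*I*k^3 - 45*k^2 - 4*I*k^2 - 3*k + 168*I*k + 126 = (k - 6)*(k + 7)*(k - 3*I)*(k - I)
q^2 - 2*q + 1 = (q - 1)^2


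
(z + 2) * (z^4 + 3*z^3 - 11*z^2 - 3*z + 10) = z^5 + 5*z^4 - 5*z^3 - 25*z^2 + 4*z + 20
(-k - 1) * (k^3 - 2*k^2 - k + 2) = -k^4 + k^3 + 3*k^2 - k - 2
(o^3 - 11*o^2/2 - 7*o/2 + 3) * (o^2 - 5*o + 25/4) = o^5 - 21*o^4/2 + 121*o^3/4 - 111*o^2/8 - 295*o/8 + 75/4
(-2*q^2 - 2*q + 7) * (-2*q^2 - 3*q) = 4*q^4 + 10*q^3 - 8*q^2 - 21*q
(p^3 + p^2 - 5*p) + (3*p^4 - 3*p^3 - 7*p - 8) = 3*p^4 - 2*p^3 + p^2 - 12*p - 8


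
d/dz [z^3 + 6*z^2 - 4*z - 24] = 3*z^2 + 12*z - 4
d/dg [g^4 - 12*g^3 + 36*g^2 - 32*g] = 4*g^3 - 36*g^2 + 72*g - 32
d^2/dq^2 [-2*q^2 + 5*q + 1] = -4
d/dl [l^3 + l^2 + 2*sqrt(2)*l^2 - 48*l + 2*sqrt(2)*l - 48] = 3*l^2 + 2*l + 4*sqrt(2)*l - 48 + 2*sqrt(2)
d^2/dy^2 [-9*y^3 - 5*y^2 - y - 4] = -54*y - 10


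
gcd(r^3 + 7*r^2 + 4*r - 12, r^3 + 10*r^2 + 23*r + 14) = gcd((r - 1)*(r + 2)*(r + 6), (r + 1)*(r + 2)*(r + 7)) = r + 2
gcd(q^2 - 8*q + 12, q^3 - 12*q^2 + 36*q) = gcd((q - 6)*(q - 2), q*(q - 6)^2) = q - 6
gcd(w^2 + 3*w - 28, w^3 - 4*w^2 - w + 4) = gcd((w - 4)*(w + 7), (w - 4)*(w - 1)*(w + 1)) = w - 4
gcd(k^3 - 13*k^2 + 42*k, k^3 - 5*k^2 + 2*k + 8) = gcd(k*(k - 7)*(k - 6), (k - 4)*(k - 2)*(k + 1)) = 1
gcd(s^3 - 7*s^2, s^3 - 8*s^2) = s^2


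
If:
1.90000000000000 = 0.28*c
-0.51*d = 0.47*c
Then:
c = 6.79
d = -6.25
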